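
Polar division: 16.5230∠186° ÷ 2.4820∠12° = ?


r = 16.5230 / 2.4820 = 6.6571
theta = 186° - 12° = 174° = 174° (mod 360)

6.6571 cis(174°)


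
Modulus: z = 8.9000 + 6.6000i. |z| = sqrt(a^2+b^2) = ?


|z| = sqrt(8.9^2 + 6.6^2) = sqrt(79.21 + 43.56) = sqrt(122.77) = 11.0802

|z| = 11.0802


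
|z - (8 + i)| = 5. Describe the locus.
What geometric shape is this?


|z - z0| = r is a circle with center z0 and radius r.
Center = (8, 1), radius = 5

Circle with center (8, 1) and radius 5


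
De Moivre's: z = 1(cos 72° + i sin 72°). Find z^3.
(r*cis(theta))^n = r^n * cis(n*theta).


r^3 = 1^3 = 1
n*theta = 3*72° = 216° = 216° (mod 360)
a = 1*cos(216°) = -0.8090
b = 1*sin(216°) = -0.5878

1 cis(216°) = -0.8090 - 0.5878i


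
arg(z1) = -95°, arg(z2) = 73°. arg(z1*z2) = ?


arg(z1*z2) = -95° + 73° = -22°
Normalized to (-180°, 180°]: -22°

-22°


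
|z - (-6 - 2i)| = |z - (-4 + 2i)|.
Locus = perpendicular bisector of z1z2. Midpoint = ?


Equal distances means the locus is the perpendicular bisector of z1 and z2.
Midpoint = ((-6+(-4))/2, (-2+2)/2) = (-5.0000, 0)

Perpendicular bisector through (-5.0000, 0)


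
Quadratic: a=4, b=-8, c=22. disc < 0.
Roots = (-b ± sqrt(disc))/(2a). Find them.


disc = (-8)^2 - 4*4*22 = 64 - 352 = -288
sqrt(|disc|) = sqrt(288) = 16.9706
Real part = 8/(2*4) = 1.0000
Imag part = 16.9706/(2*4) = 2.1213

1.0000 ± 2.1213i


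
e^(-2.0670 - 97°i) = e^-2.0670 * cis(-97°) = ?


e^-2.0670 = 0.12656
cos(-97°) = -0.1219
sin(-97°) = -0.9925
Real = 0.12656*(-0.1219) = -0.0154
Imag = 0.12656*(-0.9925) = -0.1256

-0.0154 - 0.1256i


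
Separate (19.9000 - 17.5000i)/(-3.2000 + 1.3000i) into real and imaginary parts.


Multiply by conjugate: (19.9000 - 17.5000i)(-3.2000 - 1.3000i) / ((-3.2)^2 + 1.3^2)
Numerator real = 19.9*(-3.2) - (17.5)*1.3 = -86.43
Numerator imag = -17.5*(-3.2) - 19.9*1.3 = 30.13
Denominator = 11.93
Re(z) = -86.43/11.93 = -7.2448
Im(z) = 30.13/11.93 = 2.5256

Re(z) = -7.2448, Im(z) = 2.5256


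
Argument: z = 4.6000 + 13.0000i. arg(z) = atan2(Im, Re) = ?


Re = 4.6, Im = 13
arg = atan2(13, 4.6) = 70.5139 degrees

arg(z) = 70.5139 degrees


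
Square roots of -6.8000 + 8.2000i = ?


|z| = sqrt(46.24+67.24) = 10.6527
sqrt((|z|+a)/2) = sqrt((10.6527+(-6.8))/2) = sqrt(1.9263) = 1.3879
sqrt((|z|-a)/2) = sqrt((10.6527-(-6.8))/2) = sqrt(8.7263) = 2.9540

±(1.3879 + 2.9540i) i.e. 1.3879 + 2.9540i and -1.3879 - 2.9540i


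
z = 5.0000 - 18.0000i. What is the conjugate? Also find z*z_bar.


z_bar = 5.0000 + 18.0000i
z*z_bar = 5^2 + (-18)^2 = 25 + 324 = 349

z_bar = 5.0000 + 18.0000i, z*z_bar = 349


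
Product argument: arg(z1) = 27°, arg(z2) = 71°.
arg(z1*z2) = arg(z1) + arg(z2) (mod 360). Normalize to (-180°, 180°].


arg(z1*z2) = 27° + 71° = 98°
Normalized to (-180°, 180°]: 98°

98°


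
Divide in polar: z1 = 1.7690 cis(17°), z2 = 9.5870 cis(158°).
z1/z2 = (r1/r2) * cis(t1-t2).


r = 1.7690 / 9.5870 = 0.1845
theta = 17° - 158° = -141° = 219° (mod 360)

0.1845 cis(219°)


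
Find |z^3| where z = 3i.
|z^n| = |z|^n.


|z| = sqrt(0+9) = sqrt(9) = 3
|z^3| = |z|^3 = 3^3 = 27

|z^3| = 27


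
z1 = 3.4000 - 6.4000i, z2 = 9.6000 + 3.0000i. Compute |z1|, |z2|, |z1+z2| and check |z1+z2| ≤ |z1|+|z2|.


|z1| = sqrt(3.4^2 + (-6.4)^2) = sqrt(52.52) = 7.2471
|z2| = sqrt(9.6^2 + 3^2) = sqrt(101.16) = 10.0578
z1+z2 = 13.0000 - 3.4000i
|z1+z2| = sqrt(180.56) = 13.4373
|z1|+|z2| = 7.2471 + 10.0578 = 17.3049

|z1+z2| = 13.4373 ≤ |z1|+|z2| = 17.3049 (verified)


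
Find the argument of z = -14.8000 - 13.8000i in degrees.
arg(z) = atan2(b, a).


Re = -14.8, Im = -13.8
arg = atan2(-13.8, -14.8) = -137.0025 degrees

arg(z) = -137.0025 degrees


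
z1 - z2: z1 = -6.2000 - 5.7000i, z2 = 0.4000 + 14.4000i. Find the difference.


Real: -6.2 - 0.4 = -6.6
Imag: -5.7 - 14.4 = -20.1

-6.6000 - 20.1000i


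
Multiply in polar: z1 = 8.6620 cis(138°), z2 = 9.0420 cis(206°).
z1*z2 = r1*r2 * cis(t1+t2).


r = 8.6620 * 9.0420 = 78.3218
theta = 138° + 206° = 344° = 344° (mod 360)

78.3218 cis(344°)


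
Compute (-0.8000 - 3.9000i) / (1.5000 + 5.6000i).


Conjugate of z2 = 1.5000 - 5.6000i
Numerator: (-0.8000 - 3.9000i)(1.5000 - 5.6000i) = -23.0400 - 1.3700i
Denominator: 1.5^2 + 5.6^2 = 33.61
Result = (-23.0400 - 1.3700i)/33.61

-0.6855 - 0.0408i


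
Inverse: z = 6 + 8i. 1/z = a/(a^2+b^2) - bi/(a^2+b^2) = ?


|z|^2 = 36+64 = 100
1/z = (6 - 8i)/100

1/z = 0.0600 - 0.0800i


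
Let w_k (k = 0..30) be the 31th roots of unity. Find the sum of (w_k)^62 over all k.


The roots are w_k = w^k with w = e^(2*pi*i/31), and (w^k)^62 = (w^62)^k.
So S = 1 + u + u^2 + ... + u^(30) with u = w^62.
62 = 2*31 + 0, so 62 is a multiple of 31 and u = (w^31)^2 = 1.
Every one of the 31 terms equals 1: S = 31

S = 31


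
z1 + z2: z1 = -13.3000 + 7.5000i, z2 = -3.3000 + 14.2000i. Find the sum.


Real: -13.3 - 3.3 = -16.6
Imag: 7.5 + 14.2 = 21.7

-16.6000 + 21.7000i


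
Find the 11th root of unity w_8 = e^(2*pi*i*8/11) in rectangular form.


Angle = 360*8/11 = 261.8182°
a = cos(261.8182°) = -0.1423
b = sin(261.8182°) = -0.9898

-0.1423 - 0.9898i


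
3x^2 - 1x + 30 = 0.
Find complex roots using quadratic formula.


disc = (-1)^2 - 4*3*30 = 1 - 360 = -359
sqrt(|disc|) = sqrt(359) = 18.9473
Real part = 1/(2*3) = 0.1667
Imag part = 18.9473/(2*3) = 3.1579

0.1667 ± 3.1579i


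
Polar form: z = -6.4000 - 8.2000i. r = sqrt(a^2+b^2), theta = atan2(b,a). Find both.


r = sqrt(40.96+67.24) = sqrt(108.2) = 10.4019
theta = atan2(-8.2, -6.4) = -127.9716 degrees

r = 10.4019, theta = -127.9716 degrees


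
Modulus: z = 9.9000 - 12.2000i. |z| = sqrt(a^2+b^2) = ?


|z| = sqrt(9.9^2 + (-12.2)^2) = sqrt(98.01 + 148.84) = sqrt(246.85) = 15.7115

|z| = 15.7115


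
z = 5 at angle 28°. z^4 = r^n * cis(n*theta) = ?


r^4 = 5^4 = 625
n*theta = 4*28° = 112° = 112° (mod 360)
a = 625*cos(112°) = -234.1291
b = 625*sin(112°) = 579.4899

625 cis(112°) = -234.1291 + 579.4899i


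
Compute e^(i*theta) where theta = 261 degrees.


cos(261°) = -0.1564
sin(261°) = -0.9877

e^(i*261°) = -0.1564 - 0.9877i


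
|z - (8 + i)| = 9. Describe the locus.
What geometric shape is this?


|z - z0| = r is a circle with center z0 and radius r.
Center = (8, 1), radius = 9

Circle with center (8, 1) and radius 9


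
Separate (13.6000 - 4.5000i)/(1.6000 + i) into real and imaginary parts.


Multiply by conjugate: (13.6000 - 4.5000i)(1.6000 - i) / (1.6^2 + 1^2)
Numerator real = 13.6*1.6 - (4.5)*1 = 17.26
Numerator imag = -4.5*1.6 - 13.6*1 = -20.8
Denominator = 3.56
Re(z) = 17.26/3.56 = 4.8483
Im(z) = -20.8/3.56 = -5.8427

Re(z) = 4.8483, Im(z) = -5.8427


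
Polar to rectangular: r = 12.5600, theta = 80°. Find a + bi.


a = 12.5600*cos(80°) = 12.5600*0.17365 = 2.1810
b = 12.5600*sin(80°) = 12.5600*0.98481 = 12.3692

2.1810 + 12.3692i


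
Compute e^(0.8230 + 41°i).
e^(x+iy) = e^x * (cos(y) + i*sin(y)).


e^0.8230 = 2.2773
cos(41°) = 0.7547
sin(41°) = 0.6561
Real = 2.2773*0.7547 = 1.7187
Imag = 2.2773*0.6561 = 1.4941

1.7187 + 1.4941i


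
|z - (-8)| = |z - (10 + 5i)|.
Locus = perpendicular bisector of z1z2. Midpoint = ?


Equal distances means the locus is the perpendicular bisector of z1 and z2.
Midpoint = ((-8+10)/2, (0+5)/2) = (1.0000, 2.5000)

Perpendicular bisector through (1.0000, 2.5000)


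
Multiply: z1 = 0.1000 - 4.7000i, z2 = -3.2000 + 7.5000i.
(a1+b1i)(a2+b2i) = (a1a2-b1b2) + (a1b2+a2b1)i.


Real = 0.1*(-3.2) - (-4.7)*7.5 = -0.32 - (-35.25) = 34.93
Imag = 0.1*7.5 - (3.2)*(-4.7) = 0.75 + 15.04 = 15.79

34.9300 + 15.7900i


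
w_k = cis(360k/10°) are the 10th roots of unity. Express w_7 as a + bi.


Angle = 360*7/10 = 252°
a = cos(252°) = -0.3090
b = sin(252°) = -0.9511

-0.3090 - 0.9511i


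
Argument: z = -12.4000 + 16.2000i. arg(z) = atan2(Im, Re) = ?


Re = -12.4, Im = 16.2
arg = atan2(16.2, -12.4) = 127.4316 degrees

arg(z) = 127.4316 degrees


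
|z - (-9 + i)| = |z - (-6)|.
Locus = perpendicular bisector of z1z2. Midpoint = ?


Equal distances means the locus is the perpendicular bisector of z1 and z2.
Midpoint = ((-9+(-6))/2, (1+0)/2) = (-7.5000, 0.5000)

Perpendicular bisector through (-7.5000, 0.5000)


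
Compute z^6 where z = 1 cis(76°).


r^6 = 1^6 = 1
n*theta = 6*76° = 456° = 96° (mod 360)
a = 1*cos(96°) = -0.1045
b = 1*sin(96°) = 0.9945

1 cis(96°) = -0.1045 + 0.9945i


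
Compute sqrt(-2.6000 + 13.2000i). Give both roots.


|z| = sqrt(6.76+174.24) = 13.4536
sqrt((|z|+a)/2) = sqrt((13.4536+(-2.6))/2) = sqrt(5.4268) = 2.3296
sqrt((|z|-a)/2) = sqrt((13.4536-(-2.6))/2) = sqrt(8.0268) = 2.8332

±(2.3296 + 2.8332i) i.e. 2.3296 + 2.8332i and -2.3296 - 2.8332i


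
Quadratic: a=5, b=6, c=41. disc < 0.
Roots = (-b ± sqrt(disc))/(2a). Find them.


disc = 6^2 - 4*5*41 = 36 - 820 = -784
sqrt(|disc|) = sqrt(784) = 28.0000
Real part = -6/(2*5) = -0.6000
Imag part = 28.0000/(2*5) = 2.8000

-0.6000 ± 2.8000i


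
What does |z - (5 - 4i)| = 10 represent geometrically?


|z - z0| = r is a circle with center z0 and radius r.
Center = (5, -4), radius = 10

Circle with center (5, -4) and radius 10


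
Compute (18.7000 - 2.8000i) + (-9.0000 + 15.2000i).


Real: 18.7 - 9 = 9.7
Imag: -2.8 + 15.2 = 12.4

9.7000 + 12.4000i


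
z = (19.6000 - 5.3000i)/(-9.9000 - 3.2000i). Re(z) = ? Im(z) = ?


Multiply by conjugate: (19.6000 - 5.3000i)(-9.9000 + 3.2000i) / ((-9.9)^2 + (-3.2)^2)
Numerator real = 19.6*(-9.9) - (5.3)*(-3.2) = -177.08
Numerator imag = -5.3*(-9.9) - 19.6*(-3.2) = 115.19
Denominator = 108.25
Re(z) = -177.08/108.25 = -1.6358
Im(z) = 115.19/108.25 = 1.0641

Re(z) = -1.6358, Im(z) = 1.0641


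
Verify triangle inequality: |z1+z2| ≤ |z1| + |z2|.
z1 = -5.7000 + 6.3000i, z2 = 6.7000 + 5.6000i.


|z1| = sqrt((-5.7)^2 + 6.3^2) = sqrt(72.18) = 8.4959
|z2| = sqrt(6.7^2 + 5.6^2) = sqrt(76.25) = 8.7321
z1+z2 = 1.0000 + 11.9000i
|z1+z2| = sqrt(142.61) = 11.9419
|z1|+|z2| = 8.4959 + 8.7321 = 17.2280

|z1+z2| = 11.9419 ≤ |z1|+|z2| = 17.2280 (verified)


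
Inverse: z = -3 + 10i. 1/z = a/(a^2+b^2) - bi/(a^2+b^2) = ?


|z|^2 = 9+100 = 109
1/z = (-3 - 10i)/109

1/z = -0.0275 - 0.0917i


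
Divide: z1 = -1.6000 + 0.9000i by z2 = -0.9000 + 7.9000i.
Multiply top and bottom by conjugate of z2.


Conjugate of z2 = -0.9000 - 7.9000i
Numerator: (-1.6000 + 0.9000i)(-0.9000 - 7.9000i) = 8.5500 + 11.8300i
Denominator: (-0.9)^2 + 7.9^2 = 63.22
Result = (8.5500 + 11.8300i)/63.22

0.1352 + 0.1871i


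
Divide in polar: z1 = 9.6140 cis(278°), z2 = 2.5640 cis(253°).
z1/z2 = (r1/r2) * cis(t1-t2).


r = 9.6140 / 2.5640 = 3.7496
theta = 278° - 253° = 25° = 25° (mod 360)

3.7496 cis(25°)


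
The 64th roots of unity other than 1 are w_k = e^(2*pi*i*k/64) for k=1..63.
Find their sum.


With w = e^(2*pi*i/64), all 64 of the 64th roots of unity w^0 = 1, w, ..., w^(63) sum to 0: 1 + w + ... + w^(63) = (1 - w^64)/(1 - w) = 0 since w^64 = 1, w ≠ 1.
Removing the root 1: w + w^2 + ... + w^(63) = 0 - 1 = -1

Sum = -1


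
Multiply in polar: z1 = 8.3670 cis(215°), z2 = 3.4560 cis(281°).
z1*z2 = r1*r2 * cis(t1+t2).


r = 8.3670 * 3.4560 = 28.9164
theta = 215° + 281° = 496° = 136° (mod 360)

28.9164 cis(136°)


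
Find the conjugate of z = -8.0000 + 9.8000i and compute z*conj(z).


z_bar = -8.0000 - 9.8000i
z*z_bar = (-8)^2 + 9.8^2 = 64 + 96.04 = 160.04

z_bar = -8.0000 - 9.8000i, z*z_bar = 160.04


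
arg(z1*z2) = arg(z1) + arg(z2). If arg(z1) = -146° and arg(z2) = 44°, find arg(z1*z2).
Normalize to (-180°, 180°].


arg(z1*z2) = -146° + 44° = -102°
Normalized to (-180°, 180°]: -102°

-102°


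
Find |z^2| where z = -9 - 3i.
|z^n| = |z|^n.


|z| = sqrt(81+9) = sqrt(90) = 9.4868
|z^2| = |z|^2 = (sqrt(90))^2 = 90

|z^2| = 90


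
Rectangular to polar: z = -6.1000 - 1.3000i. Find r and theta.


r = sqrt(37.21+1.69) = sqrt(38.9) = 6.2370
theta = atan2(-1.3, -6.1) = -167.9694 degrees

r = 6.2370, theta = -167.9694 degrees


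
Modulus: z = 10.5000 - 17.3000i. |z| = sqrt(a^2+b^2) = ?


|z| = sqrt(10.5^2 + (-17.3)^2) = sqrt(110.25 + 299.29) = sqrt(409.54) = 20.2371

|z| = 20.2371


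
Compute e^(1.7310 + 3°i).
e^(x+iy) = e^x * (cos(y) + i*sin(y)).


e^1.7310 = 5.6463
cos(3°) = 0.99863
sin(3°) = 0.05234
Real = 5.6463*0.99863 = 5.6386
Imag = 5.6463*0.05234 = 0.2955

5.6386 + 0.2955i


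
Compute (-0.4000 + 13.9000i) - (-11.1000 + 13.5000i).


Real: -0.4 + 11.1 = 10.7
Imag: 13.9 - 13.5 = 0.4

10.7000 + 0.4000i


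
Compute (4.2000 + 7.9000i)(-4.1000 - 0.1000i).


Real = 4.2*(-4.1) - 7.9*(-0.1) = -17.22 - (-0.79) = -16.43
Imag = 4.2*(-0.1) - (4.1)*7.9 = -0.42 - (32.39) = -32.81

-16.4300 - 32.8100i


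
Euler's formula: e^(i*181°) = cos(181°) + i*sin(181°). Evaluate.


cos(181°) = -0.9998
sin(181°) = -0.0175

e^(i*181°) = -0.9998 - 0.0175i


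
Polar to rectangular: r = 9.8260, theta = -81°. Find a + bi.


a = 9.8260*cos(-81°) = 9.8260*0.15643 = 1.5371
b = 9.8260*sin(-81°) = 9.8260*(-0.98769) = -9.7050

1.5371 - 9.7050i


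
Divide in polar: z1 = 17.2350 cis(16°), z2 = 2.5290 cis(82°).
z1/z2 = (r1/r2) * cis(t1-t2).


r = 17.2350 / 2.5290 = 6.8149
theta = 16° - 82° = -66° = 294° (mod 360)

6.8149 cis(294°)


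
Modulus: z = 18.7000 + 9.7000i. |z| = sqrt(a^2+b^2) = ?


|z| = sqrt(18.7^2 + 9.7^2) = sqrt(349.69 + 94.09) = sqrt(443.78) = 21.0661

|z| = 21.0661


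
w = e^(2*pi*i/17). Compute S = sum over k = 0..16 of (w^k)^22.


The roots are w_k = w^k with w = e^(2*pi*i/17), and (w^k)^22 = (w^22)^k.
So S = 1 + u + u^2 + ... + u^(16) with u = w^22.
22 = 1*17 + 5, so 22 is not a multiple of 17: u = (w^17)^1 * w^5 = w^5 ≠ 1 (w is a primitive 17th root), while u^17 = (w^17)^22 = 1.
Geometric series: S = (1 - u^17)/(1 - u) = (1 - 1)/(1 - u) = 0

S = 0


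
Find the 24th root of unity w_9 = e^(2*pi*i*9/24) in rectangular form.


Angle = 360*9/24 = 135°
a = cos(135°) = -0.7071
b = sin(135°) = 0.7071

-0.7071 + 0.7071i


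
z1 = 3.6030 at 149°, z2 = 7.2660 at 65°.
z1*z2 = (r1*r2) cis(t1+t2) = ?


r = 3.6030 * 7.2660 = 26.1794
theta = 149° + 65° = 214° = 214° (mod 360)

26.1794 cis(214°)


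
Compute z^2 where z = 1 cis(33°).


r^2 = 1^2 = 1
n*theta = 2*33° = 66° = 66° (mod 360)
a = 1*cos(66°) = 0.4067
b = 1*sin(66°) = 0.9135

1 cis(66°) = 0.4067 + 0.9135i


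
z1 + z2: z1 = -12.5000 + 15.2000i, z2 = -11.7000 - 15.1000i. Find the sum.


Real: -12.5 - 11.7 = -24.2
Imag: 15.2 - 15.1 = 0.1

-24.2000 + 0.1000i


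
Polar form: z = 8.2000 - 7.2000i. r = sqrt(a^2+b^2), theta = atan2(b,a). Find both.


r = sqrt(67.24+51.84) = sqrt(119.08) = 10.9124
theta = atan2(-7.2, 8.2) = -41.2847 degrees

r = 10.9124, theta = -41.2847 degrees


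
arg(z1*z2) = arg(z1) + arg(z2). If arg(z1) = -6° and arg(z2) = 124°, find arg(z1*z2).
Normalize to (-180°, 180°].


arg(z1*z2) = -6° + 124° = 118°
Normalized to (-180°, 180°]: 118°

118°


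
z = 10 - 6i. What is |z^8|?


|z| = sqrt(100+36) = sqrt(136) = 11.6619
|z^8| = |z|^8 = (sqrt(136))^8 = 136^4 = 342102016

|z^8| = 342102016


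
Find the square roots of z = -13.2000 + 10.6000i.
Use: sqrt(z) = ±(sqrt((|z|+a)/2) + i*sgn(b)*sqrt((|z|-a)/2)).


|z| = sqrt(174.24+112.36) = 16.9293
sqrt((|z|+a)/2) = sqrt((16.9293+(-13.2))/2) = sqrt(1.8646) = 1.3655
sqrt((|z|-a)/2) = sqrt((16.9293-(-13.2))/2) = sqrt(15.0646) = 3.8813

±(1.3655 + 3.8813i) i.e. 1.3655 + 3.8813i and -1.3655 - 3.8813i


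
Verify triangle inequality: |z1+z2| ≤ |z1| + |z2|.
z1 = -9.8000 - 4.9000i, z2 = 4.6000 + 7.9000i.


|z1| = sqrt((-9.8)^2 + (-4.9)^2) = sqrt(120.05) = 10.9567
|z2| = sqrt(4.6^2 + 7.9^2) = sqrt(83.57) = 9.1417
z1+z2 = -5.2000 + 3.0000i
|z1+z2| = sqrt(36.04) = 6.0033
|z1|+|z2| = 10.9567 + 9.1417 = 20.0984

|z1+z2| = 6.0033 ≤ |z1|+|z2| = 20.0984 (verified)


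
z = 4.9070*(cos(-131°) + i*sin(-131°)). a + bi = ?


a = 4.9070*cos(-131°) = 4.9070*(-0.65606) = -3.2193
b = 4.9070*sin(-131°) = 4.9070*(-0.75471) = -3.7034

-3.2193 - 3.7034i


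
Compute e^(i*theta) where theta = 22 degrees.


cos(22°) = 0.9272
sin(22°) = 0.3746

e^(i*22°) = 0.9272 + 0.3746i


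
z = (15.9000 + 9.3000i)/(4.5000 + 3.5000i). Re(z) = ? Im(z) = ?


Multiply by conjugate: (15.9000 + 9.3000i)(4.5000 - 3.5000i) / (4.5^2 + 3.5^2)
Numerator real = 15.9*4.5 + 9.3*3.5 = 104.1
Numerator imag = 9.3*4.5 - 15.9*3.5 = -13.8
Denominator = 32.5
Re(z) = 104.1/32.5 = 3.2031
Im(z) = -13.8/32.5 = -0.4246

Re(z) = 3.2031, Im(z) = -0.4246


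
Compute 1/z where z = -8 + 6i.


|z|^2 = 64+36 = 100
1/z = (-8 - 6i)/100

1/z = -0.0800 - 0.0600i


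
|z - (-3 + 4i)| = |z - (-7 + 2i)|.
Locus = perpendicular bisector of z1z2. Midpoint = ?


Equal distances means the locus is the perpendicular bisector of z1 and z2.
Midpoint = ((-3+(-7))/2, (4+2)/2) = (-5.0000, 3.0000)

Perpendicular bisector through (-5.0000, 3.0000)


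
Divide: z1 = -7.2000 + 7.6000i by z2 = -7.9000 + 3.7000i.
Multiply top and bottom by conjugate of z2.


Conjugate of z2 = -7.9000 - 3.7000i
Numerator: (-7.2000 + 7.6000i)(-7.9000 - 3.7000i) = 85.0000 - 33.4000i
Denominator: (-7.9)^2 + 3.7^2 = 76.1
Result = (85.0000 - 33.4000i)/76.1

1.1170 - 0.4389i


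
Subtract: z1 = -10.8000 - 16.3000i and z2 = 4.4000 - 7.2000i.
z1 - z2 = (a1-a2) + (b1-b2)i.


Real: -10.8 - 4.4 = -15.2
Imag: -16.3 + 7.2 = -9.1

-15.2000 - 9.1000i


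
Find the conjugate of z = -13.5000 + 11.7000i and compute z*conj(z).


z_bar = -13.5000 - 11.7000i
z*z_bar = (-13.5)^2 + 11.7^2 = 182.25 + 136.89 = 319.14

z_bar = -13.5000 - 11.7000i, z*z_bar = 319.14


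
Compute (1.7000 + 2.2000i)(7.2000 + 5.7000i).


Real = 1.7*7.2 - 2.2*5.7 = 12.24 - 12.54 = -0.3
Imag = 1.7*5.7 + 7.2*2.2 = 9.69 + 15.84 = 25.53

-0.3000 + 25.5300i


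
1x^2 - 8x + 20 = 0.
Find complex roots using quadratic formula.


disc = (-8)^2 - 4*1*20 = 64 - 80 = -16
sqrt(|disc|) = sqrt(16) = 4.0000
Real part = 8/(2*1) = 4.0000
Imag part = 4.0000/(2*1) = 2.0000

4.0000 ± 2.0000i


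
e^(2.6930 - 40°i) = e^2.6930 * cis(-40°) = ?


e^2.6930 = 14.7759
cos(-40°) = 0.766044
sin(-40°) = -0.64279
Real = 14.7759*0.766044 = 11.3190
Imag = 14.7759*(-0.64279) = -9.4978

11.3190 - 9.4978i


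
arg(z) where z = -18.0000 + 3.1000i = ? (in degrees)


Re = -18, Im = 3.1
arg = atan2(3.1, -18) = 170.2283 degrees

arg(z) = 170.2283 degrees


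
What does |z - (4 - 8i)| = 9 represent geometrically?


|z - z0| = r is a circle with center z0 and radius r.
Center = (4, -8), radius = 9

Circle with center (4, -8) and radius 9


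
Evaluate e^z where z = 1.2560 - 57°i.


e^1.2560 = 3.5113
cos(-57°) = 0.54464
sin(-57°) = -0.8387
Real = 3.5113*0.54464 = 1.9124
Imag = 3.5113*(-0.8387) = -2.9449

1.9124 - 2.9449i


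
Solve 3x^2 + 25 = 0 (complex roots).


disc = 0^2 - 4*3*25 = 0 - 300 = -300
sqrt(|disc|) = sqrt(300) = 17.3205
Real part = 0/(2*3) = 0
Imag part = 17.3205/(2*3) = 2.8868

0 ± 2.8868i


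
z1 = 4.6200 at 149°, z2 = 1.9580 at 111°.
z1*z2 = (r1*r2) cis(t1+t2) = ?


r = 4.6200 * 1.9580 = 9.0460
theta = 149° + 111° = 260° = 260° (mod 360)

9.0460 cis(260°)


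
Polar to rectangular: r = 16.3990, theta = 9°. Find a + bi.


a = 16.3990*cos(9°) = 16.3990*0.98769 = 16.1971
b = 16.3990*sin(9°) = 16.3990*0.156434 = 2.5654

16.1971 + 2.5654i


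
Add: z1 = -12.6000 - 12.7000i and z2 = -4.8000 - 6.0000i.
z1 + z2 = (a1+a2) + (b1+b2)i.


Real: -12.6 - 4.8 = -17.4
Imag: -12.7 - 6 = -18.7

-17.4000 - 18.7000i


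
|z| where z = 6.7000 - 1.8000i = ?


|z| = sqrt(6.7^2 + (-1.8)^2) = sqrt(44.89 + 3.24) = sqrt(48.13) = 6.9376

|z| = 6.9376


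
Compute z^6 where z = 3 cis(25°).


r^6 = 3^6 = 729
n*theta = 6*25° = 150° = 150° (mod 360)
a = 729*cos(150°) = -631.3325
b = 729*sin(150°) = 364.5000

729 cis(150°) = -631.3325 + 364.5000i


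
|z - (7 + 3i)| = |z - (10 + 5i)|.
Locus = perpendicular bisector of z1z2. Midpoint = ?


Equal distances means the locus is the perpendicular bisector of z1 and z2.
Midpoint = ((7+10)/2, (3+5)/2) = (8.5000, 4.0000)

Perpendicular bisector through (8.5000, 4.0000)


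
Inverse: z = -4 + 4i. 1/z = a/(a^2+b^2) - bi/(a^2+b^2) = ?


|z|^2 = 16+16 = 32
1/z = (-4 - 4i)/32

1/z = -0.1250 - 0.1250i


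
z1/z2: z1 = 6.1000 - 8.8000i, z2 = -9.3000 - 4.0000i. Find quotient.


Conjugate of z2 = -9.3000 + 4.0000i
Numerator: (6.1000 - 8.8000i)(-9.3000 + 4.0000i) = -21.5300 + 106.2400i
Denominator: (-9.3)^2 + (-4)^2 = 102.49
Result = (-21.5300 + 106.2400i)/102.49

-0.2101 + 1.0366i


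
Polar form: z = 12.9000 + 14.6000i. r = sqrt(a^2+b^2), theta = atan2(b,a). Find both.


r = sqrt(166.41+213.16) = sqrt(379.57) = 19.4826
theta = atan2(14.6, 12.9) = 48.5374 degrees

r = 19.4826, theta = 48.5374 degrees


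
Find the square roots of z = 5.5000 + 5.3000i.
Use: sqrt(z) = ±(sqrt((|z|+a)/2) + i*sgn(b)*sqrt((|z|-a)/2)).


|z| = sqrt(30.25+28.09) = 7.6381
sqrt((|z|+a)/2) = sqrt((7.6381+5.5)/2) = sqrt(6.5690) = 2.5630
sqrt((|z|-a)/2) = sqrt((7.6381-5.5)/2) = sqrt(1.0690) = 1.0339

±(2.5630 + 1.0339i) i.e. 2.5630 + 1.0339i and -2.5630 - 1.0339i


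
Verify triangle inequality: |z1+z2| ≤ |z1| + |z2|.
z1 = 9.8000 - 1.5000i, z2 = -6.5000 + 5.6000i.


|z1| = sqrt(9.8^2 + (-1.5)^2) = sqrt(98.29) = 9.9141
|z2| = sqrt((-6.5)^2 + 5.6^2) = sqrt(73.61) = 8.5796
z1+z2 = 3.3000 + 4.1000i
|z1+z2| = sqrt(27.7) = 5.2631
|z1|+|z2| = 9.9141 + 8.5796 = 18.4937

|z1+z2| = 5.2631 ≤ |z1|+|z2| = 18.4937 (verified)


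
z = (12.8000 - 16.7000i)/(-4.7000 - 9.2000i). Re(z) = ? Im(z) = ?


Multiply by conjugate: (12.8000 - 16.7000i)(-4.7000 + 9.2000i) / ((-4.7)^2 + (-9.2)^2)
Numerator real = 12.8*(-4.7) - (16.7)*(-9.2) = 93.48
Numerator imag = -16.7*(-4.7) - 12.8*(-9.2) = 196.25
Denominator = 106.73
Re(z) = 93.48/106.73 = 0.8759
Im(z) = 196.25/106.73 = 1.8388

Re(z) = 0.8759, Im(z) = 1.8388


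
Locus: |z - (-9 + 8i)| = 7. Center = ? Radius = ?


|z - z0| = r is a circle with center z0 and radius r.
Center = (-9, 8), radius = 7

Circle with center (-9, 8) and radius 7


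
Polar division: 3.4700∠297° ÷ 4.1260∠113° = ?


r = 3.4700 / 4.1260 = 0.8410
theta = 297° - 113° = 184° = 184° (mod 360)

0.8410 cis(184°)


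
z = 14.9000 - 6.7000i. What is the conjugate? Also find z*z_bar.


z_bar = 14.9000 + 6.7000i
z*z_bar = 14.9^2 + (-6.7)^2 = 222.01 + 44.89 = 266.9

z_bar = 14.9000 + 6.7000i, z*z_bar = 266.9


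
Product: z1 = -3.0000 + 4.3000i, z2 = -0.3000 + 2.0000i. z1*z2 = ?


Real = -3*(-0.3) - 4.3*2 = 0.9 - 8.6 = -7.7
Imag = -3*2 - (0.3)*4.3 = -6 - (1.29) = -7.29

-7.7000 - 7.2900i


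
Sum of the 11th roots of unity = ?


The sum of all 11th roots of unity is 0.
Geometric series: (1 - w^11)/(1 - w) = (1-1)/(1-w) = 0 since w^11 = 1, w ≠ 1.
Alternatively: coefficient of z^10 in z^11 - 1 is 0.

0


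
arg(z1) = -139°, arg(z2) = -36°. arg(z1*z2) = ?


arg(z1*z2) = -139° - 36° = -175°
Normalized to (-180°, 180°]: -175°

-175°


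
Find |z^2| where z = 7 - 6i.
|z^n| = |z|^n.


|z| = sqrt(49+36) = sqrt(85) = 9.2195
|z^2| = |z|^2 = (sqrt(85))^2 = 85

|z^2| = 85


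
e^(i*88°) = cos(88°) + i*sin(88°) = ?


cos(88°) = 0.0349
sin(88°) = 0.9994

e^(i*88°) = 0.0349 + 0.9994i


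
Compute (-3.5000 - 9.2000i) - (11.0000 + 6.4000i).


Real: -3.5 - 11 = -14.5
Imag: -9.2 - 6.4 = -15.6

-14.5000 - 15.6000i


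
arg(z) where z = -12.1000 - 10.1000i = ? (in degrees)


Re = -12.1, Im = -10.1
arg = atan2(-10.1, -12.1) = -140.1479 degrees

arg(z) = -140.1479 degrees


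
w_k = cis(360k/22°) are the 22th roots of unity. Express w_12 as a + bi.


Angle = 360*12/22 = 196.3636°
a = cos(196.3636°) = -0.9595
b = sin(196.3636°) = -0.2817

-0.9595 - 0.2817i


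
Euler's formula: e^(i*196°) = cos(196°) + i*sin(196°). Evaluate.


cos(196°) = -0.9613
sin(196°) = -0.2756

e^(i*196°) = -0.9613 - 0.2756i


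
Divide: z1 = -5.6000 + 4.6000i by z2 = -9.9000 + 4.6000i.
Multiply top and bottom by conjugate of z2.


Conjugate of z2 = -9.9000 - 4.6000i
Numerator: (-5.6000 + 4.6000i)(-9.9000 - 4.6000i) = 76.6000 - 19.7800i
Denominator: (-9.9)^2 + 4.6^2 = 119.17
Result = (76.6000 - 19.7800i)/119.17

0.6428 - 0.1660i


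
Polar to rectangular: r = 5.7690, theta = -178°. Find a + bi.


a = 5.7690*cos(-178°) = 5.7690*(-0.9994) = -5.7655
b = 5.7690*sin(-178°) = 5.7690*(-0.0349) = -0.2013

-5.7655 - 0.2013i


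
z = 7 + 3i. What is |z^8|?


|z| = sqrt(49+9) = sqrt(58) = 7.6158
|z^8| = |z|^8 = (sqrt(58))^8 = 58^4 = 11316496

|z^8| = 11316496


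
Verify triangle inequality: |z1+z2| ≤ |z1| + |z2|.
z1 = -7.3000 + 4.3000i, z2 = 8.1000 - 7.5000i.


|z1| = sqrt((-7.3)^2 + 4.3^2) = sqrt(71.78) = 8.4723
|z2| = sqrt(8.1^2 + (-7.5)^2) = sqrt(121.86) = 11.0390
z1+z2 = 0.8000 - 3.2000i
|z1+z2| = sqrt(10.88) = 3.2985
|z1|+|z2| = 8.4723 + 11.0390 = 19.5113

|z1+z2| = 3.2985 ≤ |z1|+|z2| = 19.5113 (verified)


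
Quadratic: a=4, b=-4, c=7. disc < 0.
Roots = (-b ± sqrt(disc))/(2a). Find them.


disc = (-4)^2 - 4*4*7 = 16 - 112 = -96
sqrt(|disc|) = sqrt(96) = 9.7980
Real part = 4/(2*4) = 0.5000
Imag part = 9.7980/(2*4) = 1.2247

0.5000 ± 1.2247i


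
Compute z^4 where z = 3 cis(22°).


r^4 = 3^4 = 81
n*theta = 4*22° = 88° = 88° (mod 360)
a = 81*cos(88°) = 2.8269
b = 81*sin(88°) = 80.9507

81 cis(88°) = 2.8269 + 80.9507i


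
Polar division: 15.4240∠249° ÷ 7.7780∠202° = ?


r = 15.4240 / 7.7780 = 1.9830
theta = 249° - 202° = 47° = 47° (mod 360)

1.9830 cis(47°)


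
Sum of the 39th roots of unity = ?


The sum of all 39th roots of unity is 0.
Geometric series: (1 - w^39)/(1 - w) = (1-1)/(1-w) = 0 since w^39 = 1, w ≠ 1.
Alternatively: coefficient of z^38 in z^39 - 1 is 0.

0


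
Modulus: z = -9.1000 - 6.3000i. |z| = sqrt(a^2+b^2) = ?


|z| = sqrt((-9.1)^2 + (-6.3)^2) = sqrt(82.81 + 39.69) = sqrt(122.5) = 11.0680

|z| = 11.0680


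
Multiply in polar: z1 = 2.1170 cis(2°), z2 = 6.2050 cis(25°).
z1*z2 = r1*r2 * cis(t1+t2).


r = 2.1170 * 6.2050 = 13.1360
theta = 2° + 25° = 27° = 27° (mod 360)

13.1360 cis(27°)


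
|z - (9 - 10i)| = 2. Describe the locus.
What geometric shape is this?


|z - z0| = r is a circle with center z0 and radius r.
Center = (9, -10), radius = 2

Circle with center (9, -10) and radius 2


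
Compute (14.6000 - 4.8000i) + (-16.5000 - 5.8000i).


Real: 14.6 - 16.5 = -1.9
Imag: -4.8 - 5.8 = -10.6

-1.9000 - 10.6000i


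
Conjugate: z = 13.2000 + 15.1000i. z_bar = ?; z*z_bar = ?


z_bar = 13.2000 - 15.1000i
z*z_bar = 13.2^2 + 15.1^2 = 174.24 + 228.01 = 402.25

z_bar = 13.2000 - 15.1000i, z*z_bar = 402.25


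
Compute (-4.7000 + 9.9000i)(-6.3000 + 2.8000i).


Real = -4.7*(-6.3) - 9.9*2.8 = 29.61 - 27.72 = 1.89
Imag = -4.7*2.8 - (6.3)*9.9 = -13.16 - (62.37) = -75.53

1.8900 - 75.5300i


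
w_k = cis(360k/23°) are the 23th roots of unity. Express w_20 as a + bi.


Angle = 360*20/23 = 313.0435°
a = cos(313.0435°) = 0.6826
b = sin(313.0435°) = -0.7308

0.6826 - 0.7308i


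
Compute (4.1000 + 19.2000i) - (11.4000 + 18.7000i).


Real: 4.1 - 11.4 = -7.3
Imag: 19.2 - 18.7 = 0.5

-7.3000 + 0.5000i


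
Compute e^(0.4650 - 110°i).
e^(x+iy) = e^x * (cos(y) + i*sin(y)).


e^0.4650 = 1.5920
cos(-110°) = -0.342
sin(-110°) = -0.9397
Real = 1.5920*(-0.342) = -0.5445
Imag = 1.5920*(-0.9397) = -1.4960

-0.5445 - 1.4960i


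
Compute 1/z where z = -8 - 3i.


|z|^2 = 64+9 = 73
1/z = (-8 + 3i)/73

1/z = -0.1096 + 0.0411i


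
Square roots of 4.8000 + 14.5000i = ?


|z| = sqrt(23.04+210.25) = 15.2738
sqrt((|z|+a)/2) = sqrt((15.2738+4.8)/2) = sqrt(10.0369) = 3.1681
sqrt((|z|-a)/2) = sqrt((15.2738-4.8)/2) = sqrt(5.2369) = 2.2884

±(3.1681 + 2.2884i) i.e. 3.1681 + 2.2884i and -3.1681 - 2.2884i


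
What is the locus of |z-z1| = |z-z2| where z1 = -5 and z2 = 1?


Equal distances means the locus is the perpendicular bisector of z1 and z2.
Midpoint = ((-5+1)/2, (0+0)/2) = (-2.0000, 0)

Perpendicular bisector through (-2.0000, 0)


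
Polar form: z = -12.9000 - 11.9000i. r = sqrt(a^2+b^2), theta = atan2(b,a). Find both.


r = sqrt(166.41+141.61) = sqrt(308.02) = 17.5505
theta = atan2(-11.9, -12.9) = -137.3091 degrees

r = 17.5505, theta = -137.3091 degrees


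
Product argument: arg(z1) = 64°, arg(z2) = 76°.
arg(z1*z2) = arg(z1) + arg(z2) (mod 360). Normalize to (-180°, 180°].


arg(z1*z2) = 64° + 76° = 140°
Normalized to (-180°, 180°]: 140°

140°


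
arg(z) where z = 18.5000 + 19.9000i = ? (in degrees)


Re = 18.5, Im = 19.9
arg = atan2(19.9, 18.5) = 47.0880 degrees

arg(z) = 47.0880 degrees


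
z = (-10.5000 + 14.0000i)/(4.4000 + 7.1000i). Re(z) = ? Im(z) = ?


Multiply by conjugate: (-10.5000 + 14.0000i)(4.4000 - 7.1000i) / (4.4^2 + 7.1^2)
Numerator real = -10.5*4.4 + 14*7.1 = 53.2
Numerator imag = 14*4.4 - (-10.5)*7.1 = 136.15
Denominator = 69.77
Re(z) = 53.2/69.77 = 0.7625
Im(z) = 136.15/69.77 = 1.9514

Re(z) = 0.7625, Im(z) = 1.9514


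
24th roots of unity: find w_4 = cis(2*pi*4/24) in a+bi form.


Angle = 360*4/24 = 60°
a = cos(60°) = 0.5000
b = sin(60°) = 0.8660

0.5000 + 0.8660i


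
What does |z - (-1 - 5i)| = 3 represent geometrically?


|z - z0| = r is a circle with center z0 and radius r.
Center = (-1, -5), radius = 3

Circle with center (-1, -5) and radius 3


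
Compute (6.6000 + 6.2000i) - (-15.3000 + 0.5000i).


Real: 6.6 + 15.3 = 21.9
Imag: 6.2 - 0.5 = 5.7

21.9000 + 5.7000i


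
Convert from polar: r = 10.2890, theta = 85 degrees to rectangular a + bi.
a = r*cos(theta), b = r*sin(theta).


a = 10.2890*cos(85°) = 10.2890*0.087156 = 0.8967
b = 10.2890*sin(85°) = 10.2890*0.99619 = 10.2498

0.8967 + 10.2498i


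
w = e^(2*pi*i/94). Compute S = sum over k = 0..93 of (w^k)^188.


The roots are w_k = w^k with w = e^(2*pi*i/94), and (w^k)^188 = (w^188)^k.
So S = 1 + u + u^2 + ... + u^(93) with u = w^188.
188 = 2*94 + 0, so 188 is a multiple of 94 and u = (w^94)^2 = 1.
Every one of the 94 terms equals 1: S = 94

S = 94


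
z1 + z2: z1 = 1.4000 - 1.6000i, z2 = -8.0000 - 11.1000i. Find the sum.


Real: 1.4 - 8 = -6.6
Imag: -1.6 - 11.1 = -12.7

-6.6000 - 12.7000i


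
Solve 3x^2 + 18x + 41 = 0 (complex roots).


disc = 18^2 - 4*3*41 = 324 - 492 = -168
sqrt(|disc|) = sqrt(168) = 12.9615
Real part = -18/(2*3) = -3.0000
Imag part = 12.9615/(2*3) = 2.1602

-3.0000 ± 2.1602i


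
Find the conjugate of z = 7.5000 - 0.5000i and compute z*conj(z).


z_bar = 7.5000 + 0.5000i
z*z_bar = 7.5^2 + (-0.5)^2 = 56.25 + 0.25 = 56.5

z_bar = 7.5000 + 0.5000i, z*z_bar = 56.5


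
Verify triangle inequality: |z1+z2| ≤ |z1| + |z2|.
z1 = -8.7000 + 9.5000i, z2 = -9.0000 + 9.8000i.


|z1| = sqrt((-8.7)^2 + 9.5^2) = sqrt(165.94) = 12.8818
|z2| = sqrt((-9)^2 + 9.8^2) = sqrt(177.04) = 13.3056
z1+z2 = -17.7000 + 19.3000i
|z1+z2| = sqrt(685.78) = 26.1874
|z1|+|z2| = 12.8818 + 13.3056 = 26.1874

|z1+z2| = 26.1874 ≤ |z1|+|z2| = 26.1874 (verified)


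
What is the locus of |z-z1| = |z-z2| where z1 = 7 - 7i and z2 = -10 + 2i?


Equal distances means the locus is the perpendicular bisector of z1 and z2.
Midpoint = ((7+(-10))/2, (-7+2)/2) = (-1.5000, -2.5000)

Perpendicular bisector through (-1.5000, -2.5000)


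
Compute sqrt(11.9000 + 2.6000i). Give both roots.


|z| = sqrt(141.61+6.76) = 12.1807
sqrt((|z|+a)/2) = sqrt((12.1807+11.9)/2) = sqrt(12.0404) = 3.4699
sqrt((|z|-a)/2) = sqrt((12.1807-11.9)/2) = sqrt(0.1404) = 0.3746

±(3.4699 + 0.3746i) i.e. 3.4699 + 0.3746i and -3.4699 - 0.3746i


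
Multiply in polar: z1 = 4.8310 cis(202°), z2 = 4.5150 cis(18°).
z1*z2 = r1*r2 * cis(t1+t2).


r = 4.8310 * 4.5150 = 21.8120
theta = 202° + 18° = 220° = 220° (mod 360)

21.8120 cis(220°)


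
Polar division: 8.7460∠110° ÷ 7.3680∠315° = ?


r = 8.7460 / 7.3680 = 1.1870
theta = 110° - 315° = -205° = 155° (mod 360)

1.1870 cis(155°)


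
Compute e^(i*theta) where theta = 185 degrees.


cos(185°) = -0.9962
sin(185°) = -0.0872

e^(i*185°) = -0.9962 - 0.0872i


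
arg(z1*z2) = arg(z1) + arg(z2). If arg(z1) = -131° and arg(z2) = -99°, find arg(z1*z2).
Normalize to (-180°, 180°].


arg(z1*z2) = -131° - 99° = -230°
Normalized to (-180°, 180°]: 130°

130°


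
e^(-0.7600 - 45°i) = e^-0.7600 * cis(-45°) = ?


e^-0.7600 = 0.4677
cos(-45°) = 0.7071
sin(-45°) = -0.7071
Real = 0.4677*0.7071 = 0.3307
Imag = 0.4677*(-0.7071) = -0.3307

0.3307 - 0.3307i


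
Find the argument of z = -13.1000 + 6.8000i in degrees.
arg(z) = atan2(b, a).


Re = -13.1, Im = 6.8
arg = atan2(6.8, -13.1) = 152.5669 degrees

arg(z) = 152.5669 degrees


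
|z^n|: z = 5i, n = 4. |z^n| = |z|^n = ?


|z| = sqrt(0+25) = sqrt(25) = 5
|z^4| = |z|^4 = 5^4 = 625

|z^4| = 625


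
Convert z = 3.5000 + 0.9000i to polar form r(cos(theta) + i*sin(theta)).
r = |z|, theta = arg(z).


r = sqrt(12.25+0.81) = sqrt(13.06) = 3.6139
theta = atan2(0.9, 3.5) = 14.4208 degrees

r = 3.6139, theta = 14.4208 degrees


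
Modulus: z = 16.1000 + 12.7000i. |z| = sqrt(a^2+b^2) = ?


|z| = sqrt(16.1^2 + 12.7^2) = sqrt(259.21 + 161.29) = sqrt(420.5) = 20.5061

|z| = 20.5061


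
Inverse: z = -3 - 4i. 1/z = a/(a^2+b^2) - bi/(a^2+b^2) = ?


|z|^2 = 9+16 = 25
1/z = (-3 + 4i)/25

1/z = -0.1200 + 0.1600i


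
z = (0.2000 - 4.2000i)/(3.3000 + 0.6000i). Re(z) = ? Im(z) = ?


Multiply by conjugate: (0.2000 - 4.2000i)(3.3000 - 0.6000i) / (3.3^2 + 0.6^2)
Numerator real = 0.2*3.3 - (4.2)*0.6 = -1.86
Numerator imag = -4.2*3.3 - 0.2*0.6 = -13.98
Denominator = 11.25
Re(z) = -1.86/11.25 = -0.1653
Im(z) = -13.98/11.25 = -1.2427

Re(z) = -0.1653, Im(z) = -1.2427


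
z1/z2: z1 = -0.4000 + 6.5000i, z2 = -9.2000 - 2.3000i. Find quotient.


Conjugate of z2 = -9.2000 + 2.3000i
Numerator: (-0.4000 + 6.5000i)(-9.2000 + 2.3000i) = -11.2700 - 60.7200i
Denominator: (-9.2)^2 + (-2.3)^2 = 89.93
Result = (-11.2700 - 60.7200i)/89.93

-0.1253 - 0.6752i


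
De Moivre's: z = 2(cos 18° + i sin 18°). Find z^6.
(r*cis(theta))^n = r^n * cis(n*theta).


r^6 = 2^6 = 64
n*theta = 6*18° = 108° = 108° (mod 360)
a = 64*cos(108°) = -19.7771
b = 64*sin(108°) = 60.8676

64 cis(108°) = -19.7771 + 60.8676i


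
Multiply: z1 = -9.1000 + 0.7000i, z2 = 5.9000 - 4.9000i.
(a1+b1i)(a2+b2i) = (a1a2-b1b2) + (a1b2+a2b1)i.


Real = -9.1*5.9 - 0.7*(-4.9) = -53.69 - (-3.43) = -50.26
Imag = -9.1*(-4.9) + 5.9*0.7 = 44.59 + 4.13 = 48.72

-50.2600 + 48.7200i


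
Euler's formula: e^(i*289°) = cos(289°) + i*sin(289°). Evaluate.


cos(289°) = 0.3256
sin(289°) = -0.9455

e^(i*289°) = 0.3256 - 0.9455i


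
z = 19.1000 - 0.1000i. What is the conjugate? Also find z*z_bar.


z_bar = 19.1000 + 0.1000i
z*z_bar = 19.1^2 + (-0.1)^2 = 364.81 + 0.01 = 364.82

z_bar = 19.1000 + 0.1000i, z*z_bar = 364.82


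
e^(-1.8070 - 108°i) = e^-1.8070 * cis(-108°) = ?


e^-1.8070 = 0.1641
cos(-108°) = -0.309
sin(-108°) = -0.9511
Real = 0.1641*(-0.309) = -0.0507
Imag = 0.1641*(-0.9511) = -0.1561

-0.0507 - 0.1561i


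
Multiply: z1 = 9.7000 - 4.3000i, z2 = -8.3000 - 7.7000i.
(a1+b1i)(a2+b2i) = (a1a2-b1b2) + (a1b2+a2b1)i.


Real = 9.7*(-8.3) - (-4.3)*(-7.7) = -80.51 - 33.11 = -113.62
Imag = 9.7*(-7.7) - (8.3)*(-4.3) = -74.69 + 35.69 = -39

-113.6200 - 39.0000i


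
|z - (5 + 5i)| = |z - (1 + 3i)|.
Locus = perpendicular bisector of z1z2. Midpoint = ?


Equal distances means the locus is the perpendicular bisector of z1 and z2.
Midpoint = ((5+1)/2, (5+3)/2) = (3.0000, 4.0000)

Perpendicular bisector through (3.0000, 4.0000)


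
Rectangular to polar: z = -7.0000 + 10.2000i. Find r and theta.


r = sqrt(49+104.04) = sqrt(153.04) = 12.3709
theta = atan2(10.2, -7) = 124.4608 degrees

r = 12.3709, theta = 124.4608 degrees


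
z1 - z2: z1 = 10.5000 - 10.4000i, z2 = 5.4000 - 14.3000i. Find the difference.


Real: 10.5 - 5.4 = 5.1
Imag: -10.4 + 14.3 = 3.9

5.1000 + 3.9000i


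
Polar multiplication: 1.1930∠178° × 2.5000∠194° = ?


r = 1.1930 * 2.5000 = 2.9825
theta = 178° + 194° = 372° = 12° (mod 360)

2.9825 cis(12°)


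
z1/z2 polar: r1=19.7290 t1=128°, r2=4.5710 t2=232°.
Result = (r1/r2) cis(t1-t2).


r = 19.7290 / 4.5710 = 4.3161
theta = 128° - 232° = -104° = 256° (mod 360)

4.3161 cis(256°)


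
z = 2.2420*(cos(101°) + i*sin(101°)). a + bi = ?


a = 2.2420*cos(101°) = 2.2420*(-0.1908) = -0.4278
b = 2.2420*sin(101°) = 2.2420*0.98163 = 2.2008

-0.4278 + 2.2008i


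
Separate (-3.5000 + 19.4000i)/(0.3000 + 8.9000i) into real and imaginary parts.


Multiply by conjugate: (-3.5000 + 19.4000i)(0.3000 - 8.9000i) / (0.3^2 + 8.9^2)
Numerator real = -3.5*0.3 + 19.4*8.9 = 171.61
Numerator imag = 19.4*0.3 - (-3.5)*8.9 = 36.97
Denominator = 79.3
Re(z) = 171.61/79.3 = 2.1641
Im(z) = 36.97/79.3 = 0.4662

Re(z) = 2.1641, Im(z) = 0.4662


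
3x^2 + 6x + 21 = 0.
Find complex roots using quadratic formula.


disc = 6^2 - 4*3*21 = 36 - 252 = -216
sqrt(|disc|) = sqrt(216) = 14.6969
Real part = -6/(2*3) = -1.0000
Imag part = 14.6969/(2*3) = 2.4495

-1.0000 ± 2.4495i


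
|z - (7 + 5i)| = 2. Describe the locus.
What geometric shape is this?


|z - z0| = r is a circle with center z0 and radius r.
Center = (7, 5), radius = 2

Circle with center (7, 5) and radius 2


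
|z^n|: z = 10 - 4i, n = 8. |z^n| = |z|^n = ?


|z| = sqrt(100+16) = sqrt(116) = 10.7703
|z^8| = |z|^8 = (sqrt(116))^8 = 116^4 = 181063936

|z^8| = 181063936


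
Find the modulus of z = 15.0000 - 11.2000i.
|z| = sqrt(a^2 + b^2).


|z| = sqrt(15^2 + (-11.2)^2) = sqrt(225 + 125.44) = sqrt(350.44) = 18.7200

|z| = 18.7200


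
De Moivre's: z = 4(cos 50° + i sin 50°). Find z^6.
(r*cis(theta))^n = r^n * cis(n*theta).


r^6 = 4^6 = 4096
n*theta = 6*50° = 300° = 300° (mod 360)
a = 4096*cos(300°) = 2048.0000
b = 4096*sin(300°) = -3547.2401

4096 cis(300°) = 2048.0000 - 3547.2401i


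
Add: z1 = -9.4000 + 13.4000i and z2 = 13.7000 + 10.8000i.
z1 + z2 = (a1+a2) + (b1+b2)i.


Real: -9.4 + 13.7 = 4.3
Imag: 13.4 + 10.8 = 24.2

4.3000 + 24.2000i


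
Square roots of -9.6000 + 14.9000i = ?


|z| = sqrt(92.16+222.01) = 17.7248
sqrt((|z|+a)/2) = sqrt((17.7248+(-9.6))/2) = sqrt(4.0624) = 2.0155
sqrt((|z|-a)/2) = sqrt((17.7248-(-9.6))/2) = sqrt(13.6624) = 3.6963

±(2.0155 + 3.6963i) i.e. 2.0155 + 3.6963i and -2.0155 - 3.6963i


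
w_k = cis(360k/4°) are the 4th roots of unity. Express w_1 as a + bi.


Angle = 360*1/4 = 90°
a = cos(90°) = 0
b = sin(90°) = 1.0000

0 + 1.0000i


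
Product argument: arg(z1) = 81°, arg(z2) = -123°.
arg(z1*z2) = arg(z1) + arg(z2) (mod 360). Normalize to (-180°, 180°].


arg(z1*z2) = 81° - 123° = -42°
Normalized to (-180°, 180°]: -42°

-42°


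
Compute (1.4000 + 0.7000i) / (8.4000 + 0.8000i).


Conjugate of z2 = 8.4000 - 0.8000i
Numerator: (1.4000 + 0.7000i)(8.4000 - 0.8000i) = 12.3200 + 4.7600i
Denominator: 8.4^2 + 0.8^2 = 71.2
Result = (12.3200 + 4.7600i)/71.2

0.1730 + 0.0669i


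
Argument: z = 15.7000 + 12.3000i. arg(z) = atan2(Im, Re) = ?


Re = 15.7, Im = 12.3
arg = atan2(12.3, 15.7) = 38.0766 degrees

arg(z) = 38.0766 degrees


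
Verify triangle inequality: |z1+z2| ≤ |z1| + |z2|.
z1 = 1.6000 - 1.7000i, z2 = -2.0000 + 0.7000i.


|z1| = sqrt(1.6^2 + (-1.7)^2) = sqrt(5.45) = 2.3345
|z2| = sqrt((-2)^2 + 0.7^2) = sqrt(4.49) = 2.1190
z1+z2 = -0.4000 - i
|z1+z2| = sqrt(1.16) = 1.0770
|z1|+|z2| = 2.3345 + 2.1190 = 4.4535

|z1+z2| = 1.0770 ≤ |z1|+|z2| = 4.4535 (verified)


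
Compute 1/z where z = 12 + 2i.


|z|^2 = 144+4 = 148
1/z = (12 - 2i)/148

1/z = 0.0811 - 0.0135i


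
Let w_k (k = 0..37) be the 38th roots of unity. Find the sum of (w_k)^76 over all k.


The roots are w_k = w^k with w = e^(2*pi*i/38), and (w^k)^76 = (w^76)^k.
So S = 1 + u + u^2 + ... + u^(37) with u = w^76.
76 = 2*38 + 0, so 76 is a multiple of 38 and u = (w^38)^2 = 1.
Every one of the 38 terms equals 1: S = 38

S = 38
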